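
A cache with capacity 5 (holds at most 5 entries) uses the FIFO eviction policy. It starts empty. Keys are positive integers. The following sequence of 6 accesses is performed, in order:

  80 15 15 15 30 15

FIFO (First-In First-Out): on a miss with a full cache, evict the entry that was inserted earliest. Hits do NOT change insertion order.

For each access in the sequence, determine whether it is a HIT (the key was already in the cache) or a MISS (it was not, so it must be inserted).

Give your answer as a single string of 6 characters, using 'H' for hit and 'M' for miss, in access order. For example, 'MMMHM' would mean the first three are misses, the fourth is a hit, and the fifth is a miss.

Answer: MMHHMH

Derivation:
FIFO simulation (capacity=5):
  1. access 80: MISS. Cache (old->new): [80]
  2. access 15: MISS. Cache (old->new): [80 15]
  3. access 15: HIT. Cache (old->new): [80 15]
  4. access 15: HIT. Cache (old->new): [80 15]
  5. access 30: MISS. Cache (old->new): [80 15 30]
  6. access 15: HIT. Cache (old->new): [80 15 30]
Total: 3 hits, 3 misses, 0 evictions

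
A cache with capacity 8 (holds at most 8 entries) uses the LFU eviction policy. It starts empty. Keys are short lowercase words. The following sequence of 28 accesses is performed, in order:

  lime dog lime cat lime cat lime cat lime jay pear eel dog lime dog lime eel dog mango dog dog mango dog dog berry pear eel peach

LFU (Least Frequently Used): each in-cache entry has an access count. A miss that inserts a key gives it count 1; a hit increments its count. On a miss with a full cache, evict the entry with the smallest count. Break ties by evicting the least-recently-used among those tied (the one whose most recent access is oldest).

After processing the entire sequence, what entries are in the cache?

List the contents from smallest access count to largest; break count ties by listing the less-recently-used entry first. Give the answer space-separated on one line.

LFU simulation (capacity=8):
  1. access lime: MISS. Cache: [lime(c=1)]
  2. access dog: MISS. Cache: [lime(c=1) dog(c=1)]
  3. access lime: HIT, count now 2. Cache: [dog(c=1) lime(c=2)]
  4. access cat: MISS. Cache: [dog(c=1) cat(c=1) lime(c=2)]
  5. access lime: HIT, count now 3. Cache: [dog(c=1) cat(c=1) lime(c=3)]
  6. access cat: HIT, count now 2. Cache: [dog(c=1) cat(c=2) lime(c=3)]
  7. access lime: HIT, count now 4. Cache: [dog(c=1) cat(c=2) lime(c=4)]
  8. access cat: HIT, count now 3. Cache: [dog(c=1) cat(c=3) lime(c=4)]
  9. access lime: HIT, count now 5. Cache: [dog(c=1) cat(c=3) lime(c=5)]
  10. access jay: MISS. Cache: [dog(c=1) jay(c=1) cat(c=3) lime(c=5)]
  11. access pear: MISS. Cache: [dog(c=1) jay(c=1) pear(c=1) cat(c=3) lime(c=5)]
  12. access eel: MISS. Cache: [dog(c=1) jay(c=1) pear(c=1) eel(c=1) cat(c=3) lime(c=5)]
  13. access dog: HIT, count now 2. Cache: [jay(c=1) pear(c=1) eel(c=1) dog(c=2) cat(c=3) lime(c=5)]
  14. access lime: HIT, count now 6. Cache: [jay(c=1) pear(c=1) eel(c=1) dog(c=2) cat(c=3) lime(c=6)]
  15. access dog: HIT, count now 3. Cache: [jay(c=1) pear(c=1) eel(c=1) cat(c=3) dog(c=3) lime(c=6)]
  16. access lime: HIT, count now 7. Cache: [jay(c=1) pear(c=1) eel(c=1) cat(c=3) dog(c=3) lime(c=7)]
  17. access eel: HIT, count now 2. Cache: [jay(c=1) pear(c=1) eel(c=2) cat(c=3) dog(c=3) lime(c=7)]
  18. access dog: HIT, count now 4. Cache: [jay(c=1) pear(c=1) eel(c=2) cat(c=3) dog(c=4) lime(c=7)]
  19. access mango: MISS. Cache: [jay(c=1) pear(c=1) mango(c=1) eel(c=2) cat(c=3) dog(c=4) lime(c=7)]
  20. access dog: HIT, count now 5. Cache: [jay(c=1) pear(c=1) mango(c=1) eel(c=2) cat(c=3) dog(c=5) lime(c=7)]
  21. access dog: HIT, count now 6. Cache: [jay(c=1) pear(c=1) mango(c=1) eel(c=2) cat(c=3) dog(c=6) lime(c=7)]
  22. access mango: HIT, count now 2. Cache: [jay(c=1) pear(c=1) eel(c=2) mango(c=2) cat(c=3) dog(c=6) lime(c=7)]
  23. access dog: HIT, count now 7. Cache: [jay(c=1) pear(c=1) eel(c=2) mango(c=2) cat(c=3) lime(c=7) dog(c=7)]
  24. access dog: HIT, count now 8. Cache: [jay(c=1) pear(c=1) eel(c=2) mango(c=2) cat(c=3) lime(c=7) dog(c=8)]
  25. access berry: MISS. Cache: [jay(c=1) pear(c=1) berry(c=1) eel(c=2) mango(c=2) cat(c=3) lime(c=7) dog(c=8)]
  26. access pear: HIT, count now 2. Cache: [jay(c=1) berry(c=1) eel(c=2) mango(c=2) pear(c=2) cat(c=3) lime(c=7) dog(c=8)]
  27. access eel: HIT, count now 3. Cache: [jay(c=1) berry(c=1) mango(c=2) pear(c=2) cat(c=3) eel(c=3) lime(c=7) dog(c=8)]
  28. access peach: MISS, evict jay(c=1). Cache: [berry(c=1) peach(c=1) mango(c=2) pear(c=2) cat(c=3) eel(c=3) lime(c=7) dog(c=8)]
Total: 19 hits, 9 misses, 1 evictions

Answer: berry peach mango pear cat eel lime dog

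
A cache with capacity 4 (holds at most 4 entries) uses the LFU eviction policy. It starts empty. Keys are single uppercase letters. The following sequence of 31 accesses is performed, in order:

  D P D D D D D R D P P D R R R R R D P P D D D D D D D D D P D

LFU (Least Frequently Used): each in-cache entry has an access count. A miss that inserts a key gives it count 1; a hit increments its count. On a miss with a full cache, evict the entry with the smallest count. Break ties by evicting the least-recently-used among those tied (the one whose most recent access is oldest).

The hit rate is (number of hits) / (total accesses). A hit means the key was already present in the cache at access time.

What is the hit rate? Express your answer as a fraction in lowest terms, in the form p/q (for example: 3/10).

Answer: 28/31

Derivation:
LFU simulation (capacity=4):
  1. access D: MISS. Cache: [D(c=1)]
  2. access P: MISS. Cache: [D(c=1) P(c=1)]
  3. access D: HIT, count now 2. Cache: [P(c=1) D(c=2)]
  4. access D: HIT, count now 3. Cache: [P(c=1) D(c=3)]
  5. access D: HIT, count now 4. Cache: [P(c=1) D(c=4)]
  6. access D: HIT, count now 5. Cache: [P(c=1) D(c=5)]
  7. access D: HIT, count now 6. Cache: [P(c=1) D(c=6)]
  8. access R: MISS. Cache: [P(c=1) R(c=1) D(c=6)]
  9. access D: HIT, count now 7. Cache: [P(c=1) R(c=1) D(c=7)]
  10. access P: HIT, count now 2. Cache: [R(c=1) P(c=2) D(c=7)]
  11. access P: HIT, count now 3. Cache: [R(c=1) P(c=3) D(c=7)]
  12. access D: HIT, count now 8. Cache: [R(c=1) P(c=3) D(c=8)]
  13. access R: HIT, count now 2. Cache: [R(c=2) P(c=3) D(c=8)]
  14. access R: HIT, count now 3. Cache: [P(c=3) R(c=3) D(c=8)]
  15. access R: HIT, count now 4. Cache: [P(c=3) R(c=4) D(c=8)]
  16. access R: HIT, count now 5. Cache: [P(c=3) R(c=5) D(c=8)]
  17. access R: HIT, count now 6. Cache: [P(c=3) R(c=6) D(c=8)]
  18. access D: HIT, count now 9. Cache: [P(c=3) R(c=6) D(c=9)]
  19. access P: HIT, count now 4. Cache: [P(c=4) R(c=6) D(c=9)]
  20. access P: HIT, count now 5. Cache: [P(c=5) R(c=6) D(c=9)]
  21. access D: HIT, count now 10. Cache: [P(c=5) R(c=6) D(c=10)]
  22. access D: HIT, count now 11. Cache: [P(c=5) R(c=6) D(c=11)]
  23. access D: HIT, count now 12. Cache: [P(c=5) R(c=6) D(c=12)]
  24. access D: HIT, count now 13. Cache: [P(c=5) R(c=6) D(c=13)]
  25. access D: HIT, count now 14. Cache: [P(c=5) R(c=6) D(c=14)]
  26. access D: HIT, count now 15. Cache: [P(c=5) R(c=6) D(c=15)]
  27. access D: HIT, count now 16. Cache: [P(c=5) R(c=6) D(c=16)]
  28. access D: HIT, count now 17. Cache: [P(c=5) R(c=6) D(c=17)]
  29. access D: HIT, count now 18. Cache: [P(c=5) R(c=6) D(c=18)]
  30. access P: HIT, count now 6. Cache: [R(c=6) P(c=6) D(c=18)]
  31. access D: HIT, count now 19. Cache: [R(c=6) P(c=6) D(c=19)]
Total: 28 hits, 3 misses, 0 evictions

Hit rate = 28/31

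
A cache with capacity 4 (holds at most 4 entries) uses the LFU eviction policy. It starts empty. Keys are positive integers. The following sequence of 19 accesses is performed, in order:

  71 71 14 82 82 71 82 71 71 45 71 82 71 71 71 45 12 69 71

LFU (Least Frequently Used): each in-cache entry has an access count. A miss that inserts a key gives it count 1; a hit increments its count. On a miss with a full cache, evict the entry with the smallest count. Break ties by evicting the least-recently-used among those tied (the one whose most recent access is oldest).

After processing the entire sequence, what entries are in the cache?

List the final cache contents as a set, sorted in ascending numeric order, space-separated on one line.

Answer: 45 69 71 82

Derivation:
LFU simulation (capacity=4):
  1. access 71: MISS. Cache: [71(c=1)]
  2. access 71: HIT, count now 2. Cache: [71(c=2)]
  3. access 14: MISS. Cache: [14(c=1) 71(c=2)]
  4. access 82: MISS. Cache: [14(c=1) 82(c=1) 71(c=2)]
  5. access 82: HIT, count now 2. Cache: [14(c=1) 71(c=2) 82(c=2)]
  6. access 71: HIT, count now 3. Cache: [14(c=1) 82(c=2) 71(c=3)]
  7. access 82: HIT, count now 3. Cache: [14(c=1) 71(c=3) 82(c=3)]
  8. access 71: HIT, count now 4. Cache: [14(c=1) 82(c=3) 71(c=4)]
  9. access 71: HIT, count now 5. Cache: [14(c=1) 82(c=3) 71(c=5)]
  10. access 45: MISS. Cache: [14(c=1) 45(c=1) 82(c=3) 71(c=5)]
  11. access 71: HIT, count now 6. Cache: [14(c=1) 45(c=1) 82(c=3) 71(c=6)]
  12. access 82: HIT, count now 4. Cache: [14(c=1) 45(c=1) 82(c=4) 71(c=6)]
  13. access 71: HIT, count now 7. Cache: [14(c=1) 45(c=1) 82(c=4) 71(c=7)]
  14. access 71: HIT, count now 8. Cache: [14(c=1) 45(c=1) 82(c=4) 71(c=8)]
  15. access 71: HIT, count now 9. Cache: [14(c=1) 45(c=1) 82(c=4) 71(c=9)]
  16. access 45: HIT, count now 2. Cache: [14(c=1) 45(c=2) 82(c=4) 71(c=9)]
  17. access 12: MISS, evict 14(c=1). Cache: [12(c=1) 45(c=2) 82(c=4) 71(c=9)]
  18. access 69: MISS, evict 12(c=1). Cache: [69(c=1) 45(c=2) 82(c=4) 71(c=9)]
  19. access 71: HIT, count now 10. Cache: [69(c=1) 45(c=2) 82(c=4) 71(c=10)]
Total: 13 hits, 6 misses, 2 evictions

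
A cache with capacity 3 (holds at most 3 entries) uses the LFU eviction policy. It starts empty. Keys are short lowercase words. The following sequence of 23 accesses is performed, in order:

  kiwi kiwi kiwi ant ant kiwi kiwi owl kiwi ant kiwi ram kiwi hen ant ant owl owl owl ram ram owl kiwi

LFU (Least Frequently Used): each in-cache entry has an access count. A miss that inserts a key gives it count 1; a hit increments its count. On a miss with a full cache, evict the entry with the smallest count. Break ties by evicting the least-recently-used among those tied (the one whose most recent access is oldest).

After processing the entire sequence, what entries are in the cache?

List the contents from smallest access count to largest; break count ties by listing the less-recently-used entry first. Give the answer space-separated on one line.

LFU simulation (capacity=3):
  1. access kiwi: MISS. Cache: [kiwi(c=1)]
  2. access kiwi: HIT, count now 2. Cache: [kiwi(c=2)]
  3. access kiwi: HIT, count now 3. Cache: [kiwi(c=3)]
  4. access ant: MISS. Cache: [ant(c=1) kiwi(c=3)]
  5. access ant: HIT, count now 2. Cache: [ant(c=2) kiwi(c=3)]
  6. access kiwi: HIT, count now 4. Cache: [ant(c=2) kiwi(c=4)]
  7. access kiwi: HIT, count now 5. Cache: [ant(c=2) kiwi(c=5)]
  8. access owl: MISS. Cache: [owl(c=1) ant(c=2) kiwi(c=5)]
  9. access kiwi: HIT, count now 6. Cache: [owl(c=1) ant(c=2) kiwi(c=6)]
  10. access ant: HIT, count now 3. Cache: [owl(c=1) ant(c=3) kiwi(c=6)]
  11. access kiwi: HIT, count now 7. Cache: [owl(c=1) ant(c=3) kiwi(c=7)]
  12. access ram: MISS, evict owl(c=1). Cache: [ram(c=1) ant(c=3) kiwi(c=7)]
  13. access kiwi: HIT, count now 8. Cache: [ram(c=1) ant(c=3) kiwi(c=8)]
  14. access hen: MISS, evict ram(c=1). Cache: [hen(c=1) ant(c=3) kiwi(c=8)]
  15. access ant: HIT, count now 4. Cache: [hen(c=1) ant(c=4) kiwi(c=8)]
  16. access ant: HIT, count now 5. Cache: [hen(c=1) ant(c=5) kiwi(c=8)]
  17. access owl: MISS, evict hen(c=1). Cache: [owl(c=1) ant(c=5) kiwi(c=8)]
  18. access owl: HIT, count now 2. Cache: [owl(c=2) ant(c=5) kiwi(c=8)]
  19. access owl: HIT, count now 3. Cache: [owl(c=3) ant(c=5) kiwi(c=8)]
  20. access ram: MISS, evict owl(c=3). Cache: [ram(c=1) ant(c=5) kiwi(c=8)]
  21. access ram: HIT, count now 2. Cache: [ram(c=2) ant(c=5) kiwi(c=8)]
  22. access owl: MISS, evict ram(c=2). Cache: [owl(c=1) ant(c=5) kiwi(c=8)]
  23. access kiwi: HIT, count now 9. Cache: [owl(c=1) ant(c=5) kiwi(c=9)]
Total: 15 hits, 8 misses, 5 evictions

Answer: owl ant kiwi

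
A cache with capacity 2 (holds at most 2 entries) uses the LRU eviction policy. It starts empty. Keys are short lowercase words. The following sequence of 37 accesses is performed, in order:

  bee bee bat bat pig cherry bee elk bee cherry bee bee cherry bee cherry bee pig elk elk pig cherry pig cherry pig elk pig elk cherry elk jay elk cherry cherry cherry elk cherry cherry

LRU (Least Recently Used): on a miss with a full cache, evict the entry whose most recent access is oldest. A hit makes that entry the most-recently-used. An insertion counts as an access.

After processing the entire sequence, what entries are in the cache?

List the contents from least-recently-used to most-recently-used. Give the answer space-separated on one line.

Answer: elk cherry

Derivation:
LRU simulation (capacity=2):
  1. access bee: MISS. Cache (LRU->MRU): [bee]
  2. access bee: HIT. Cache (LRU->MRU): [bee]
  3. access bat: MISS. Cache (LRU->MRU): [bee bat]
  4. access bat: HIT. Cache (LRU->MRU): [bee bat]
  5. access pig: MISS, evict bee. Cache (LRU->MRU): [bat pig]
  6. access cherry: MISS, evict bat. Cache (LRU->MRU): [pig cherry]
  7. access bee: MISS, evict pig. Cache (LRU->MRU): [cherry bee]
  8. access elk: MISS, evict cherry. Cache (LRU->MRU): [bee elk]
  9. access bee: HIT. Cache (LRU->MRU): [elk bee]
  10. access cherry: MISS, evict elk. Cache (LRU->MRU): [bee cherry]
  11. access bee: HIT. Cache (LRU->MRU): [cherry bee]
  12. access bee: HIT. Cache (LRU->MRU): [cherry bee]
  13. access cherry: HIT. Cache (LRU->MRU): [bee cherry]
  14. access bee: HIT. Cache (LRU->MRU): [cherry bee]
  15. access cherry: HIT. Cache (LRU->MRU): [bee cherry]
  16. access bee: HIT. Cache (LRU->MRU): [cherry bee]
  17. access pig: MISS, evict cherry. Cache (LRU->MRU): [bee pig]
  18. access elk: MISS, evict bee. Cache (LRU->MRU): [pig elk]
  19. access elk: HIT. Cache (LRU->MRU): [pig elk]
  20. access pig: HIT. Cache (LRU->MRU): [elk pig]
  21. access cherry: MISS, evict elk. Cache (LRU->MRU): [pig cherry]
  22. access pig: HIT. Cache (LRU->MRU): [cherry pig]
  23. access cherry: HIT. Cache (LRU->MRU): [pig cherry]
  24. access pig: HIT. Cache (LRU->MRU): [cherry pig]
  25. access elk: MISS, evict cherry. Cache (LRU->MRU): [pig elk]
  26. access pig: HIT. Cache (LRU->MRU): [elk pig]
  27. access elk: HIT. Cache (LRU->MRU): [pig elk]
  28. access cherry: MISS, evict pig. Cache (LRU->MRU): [elk cherry]
  29. access elk: HIT. Cache (LRU->MRU): [cherry elk]
  30. access jay: MISS, evict cherry. Cache (LRU->MRU): [elk jay]
  31. access elk: HIT. Cache (LRU->MRU): [jay elk]
  32. access cherry: MISS, evict jay. Cache (LRU->MRU): [elk cherry]
  33. access cherry: HIT. Cache (LRU->MRU): [elk cherry]
  34. access cherry: HIT. Cache (LRU->MRU): [elk cherry]
  35. access elk: HIT. Cache (LRU->MRU): [cherry elk]
  36. access cherry: HIT. Cache (LRU->MRU): [elk cherry]
  37. access cherry: HIT. Cache (LRU->MRU): [elk cherry]
Total: 23 hits, 14 misses, 12 evictions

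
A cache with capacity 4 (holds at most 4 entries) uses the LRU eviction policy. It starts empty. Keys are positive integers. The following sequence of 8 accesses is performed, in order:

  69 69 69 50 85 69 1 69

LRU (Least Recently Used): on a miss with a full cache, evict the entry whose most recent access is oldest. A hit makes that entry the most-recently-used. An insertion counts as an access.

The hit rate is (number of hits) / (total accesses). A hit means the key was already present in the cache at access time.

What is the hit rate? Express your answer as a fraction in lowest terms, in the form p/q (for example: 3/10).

Answer: 1/2

Derivation:
LRU simulation (capacity=4):
  1. access 69: MISS. Cache (LRU->MRU): [69]
  2. access 69: HIT. Cache (LRU->MRU): [69]
  3. access 69: HIT. Cache (LRU->MRU): [69]
  4. access 50: MISS. Cache (LRU->MRU): [69 50]
  5. access 85: MISS. Cache (LRU->MRU): [69 50 85]
  6. access 69: HIT. Cache (LRU->MRU): [50 85 69]
  7. access 1: MISS. Cache (LRU->MRU): [50 85 69 1]
  8. access 69: HIT. Cache (LRU->MRU): [50 85 1 69]
Total: 4 hits, 4 misses, 0 evictions

Hit rate = 4/8 = 1/2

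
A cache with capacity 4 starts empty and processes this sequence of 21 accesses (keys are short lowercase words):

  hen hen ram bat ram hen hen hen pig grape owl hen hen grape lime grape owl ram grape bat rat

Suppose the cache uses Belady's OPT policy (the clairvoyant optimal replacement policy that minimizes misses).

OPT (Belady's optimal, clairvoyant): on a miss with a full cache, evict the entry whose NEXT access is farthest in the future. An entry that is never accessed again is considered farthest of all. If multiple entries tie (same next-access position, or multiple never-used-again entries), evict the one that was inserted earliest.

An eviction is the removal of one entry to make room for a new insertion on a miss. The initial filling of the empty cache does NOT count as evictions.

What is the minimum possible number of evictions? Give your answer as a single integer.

Answer: 5

Derivation:
OPT (Belady) simulation (capacity=4):
  1. access hen: MISS. Cache: [hen]
  2. access hen: HIT. Next use of hen: step 6. Cache: [hen]
  3. access ram: MISS. Cache: [hen ram]
  4. access bat: MISS. Cache: [hen ram bat]
  5. access ram: HIT. Next use of ram: step 18. Cache: [hen ram bat]
  6. access hen: HIT. Next use of hen: step 7. Cache: [hen ram bat]
  7. access hen: HIT. Next use of hen: step 8. Cache: [hen ram bat]
  8. access hen: HIT. Next use of hen: step 12. Cache: [hen ram bat]
  9. access pig: MISS. Cache: [hen ram bat pig]
  10. access grape: MISS, evict pig (next use: never). Cache: [hen ram bat grape]
  11. access owl: MISS, evict bat (next use: step 20). Cache: [hen ram grape owl]
  12. access hen: HIT. Next use of hen: step 13. Cache: [hen ram grape owl]
  13. access hen: HIT. Next use of hen: never. Cache: [hen ram grape owl]
  14. access grape: HIT. Next use of grape: step 16. Cache: [hen ram grape owl]
  15. access lime: MISS, evict hen (next use: never). Cache: [ram grape owl lime]
  16. access grape: HIT. Next use of grape: step 19. Cache: [ram grape owl lime]
  17. access owl: HIT. Next use of owl: never. Cache: [ram grape owl lime]
  18. access ram: HIT. Next use of ram: never. Cache: [ram grape owl lime]
  19. access grape: HIT. Next use of grape: never. Cache: [ram grape owl lime]
  20. access bat: MISS, evict ram (next use: never). Cache: [grape owl lime bat]
  21. access rat: MISS, evict grape (next use: never). Cache: [owl lime bat rat]
Total: 12 hits, 9 misses, 5 evictions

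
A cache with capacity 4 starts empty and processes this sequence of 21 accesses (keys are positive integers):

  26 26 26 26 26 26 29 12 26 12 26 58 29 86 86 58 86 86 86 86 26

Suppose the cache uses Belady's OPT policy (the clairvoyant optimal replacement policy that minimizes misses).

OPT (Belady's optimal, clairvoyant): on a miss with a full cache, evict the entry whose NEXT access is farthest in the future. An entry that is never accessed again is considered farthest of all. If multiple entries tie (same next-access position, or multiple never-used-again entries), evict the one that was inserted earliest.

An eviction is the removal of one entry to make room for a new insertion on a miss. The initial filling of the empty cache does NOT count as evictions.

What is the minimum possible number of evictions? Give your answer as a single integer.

Answer: 1

Derivation:
OPT (Belady) simulation (capacity=4):
  1. access 26: MISS. Cache: [26]
  2. access 26: HIT. Next use of 26: step 3. Cache: [26]
  3. access 26: HIT. Next use of 26: step 4. Cache: [26]
  4. access 26: HIT. Next use of 26: step 5. Cache: [26]
  5. access 26: HIT. Next use of 26: step 6. Cache: [26]
  6. access 26: HIT. Next use of 26: step 9. Cache: [26]
  7. access 29: MISS. Cache: [26 29]
  8. access 12: MISS. Cache: [26 29 12]
  9. access 26: HIT. Next use of 26: step 11. Cache: [26 29 12]
  10. access 12: HIT. Next use of 12: never. Cache: [26 29 12]
  11. access 26: HIT. Next use of 26: step 21. Cache: [26 29 12]
  12. access 58: MISS. Cache: [26 29 12 58]
  13. access 29: HIT. Next use of 29: never. Cache: [26 29 12 58]
  14. access 86: MISS, evict 29 (next use: never). Cache: [26 12 58 86]
  15. access 86: HIT. Next use of 86: step 17. Cache: [26 12 58 86]
  16. access 58: HIT. Next use of 58: never. Cache: [26 12 58 86]
  17. access 86: HIT. Next use of 86: step 18. Cache: [26 12 58 86]
  18. access 86: HIT. Next use of 86: step 19. Cache: [26 12 58 86]
  19. access 86: HIT. Next use of 86: step 20. Cache: [26 12 58 86]
  20. access 86: HIT. Next use of 86: never. Cache: [26 12 58 86]
  21. access 26: HIT. Next use of 26: never. Cache: [26 12 58 86]
Total: 16 hits, 5 misses, 1 evictions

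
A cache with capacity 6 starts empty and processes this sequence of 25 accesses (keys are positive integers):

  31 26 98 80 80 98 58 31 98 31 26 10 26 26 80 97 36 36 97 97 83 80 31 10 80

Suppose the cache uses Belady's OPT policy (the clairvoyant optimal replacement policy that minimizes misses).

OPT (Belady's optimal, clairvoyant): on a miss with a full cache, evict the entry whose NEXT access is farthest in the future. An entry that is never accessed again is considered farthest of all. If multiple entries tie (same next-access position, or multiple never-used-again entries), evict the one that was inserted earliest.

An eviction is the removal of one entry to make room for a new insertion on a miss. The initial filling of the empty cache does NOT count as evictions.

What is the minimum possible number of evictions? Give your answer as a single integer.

Answer: 3

Derivation:
OPT (Belady) simulation (capacity=6):
  1. access 31: MISS. Cache: [31]
  2. access 26: MISS. Cache: [31 26]
  3. access 98: MISS. Cache: [31 26 98]
  4. access 80: MISS. Cache: [31 26 98 80]
  5. access 80: HIT. Next use of 80: step 15. Cache: [31 26 98 80]
  6. access 98: HIT. Next use of 98: step 9. Cache: [31 26 98 80]
  7. access 58: MISS. Cache: [31 26 98 80 58]
  8. access 31: HIT. Next use of 31: step 10. Cache: [31 26 98 80 58]
  9. access 98: HIT. Next use of 98: never. Cache: [31 26 98 80 58]
  10. access 31: HIT. Next use of 31: step 23. Cache: [31 26 98 80 58]
  11. access 26: HIT. Next use of 26: step 13. Cache: [31 26 98 80 58]
  12. access 10: MISS. Cache: [31 26 98 80 58 10]
  13. access 26: HIT. Next use of 26: step 14. Cache: [31 26 98 80 58 10]
  14. access 26: HIT. Next use of 26: never. Cache: [31 26 98 80 58 10]
  15. access 80: HIT. Next use of 80: step 22. Cache: [31 26 98 80 58 10]
  16. access 97: MISS, evict 26 (next use: never). Cache: [31 98 80 58 10 97]
  17. access 36: MISS, evict 98 (next use: never). Cache: [31 80 58 10 97 36]
  18. access 36: HIT. Next use of 36: never. Cache: [31 80 58 10 97 36]
  19. access 97: HIT. Next use of 97: step 20. Cache: [31 80 58 10 97 36]
  20. access 97: HIT. Next use of 97: never. Cache: [31 80 58 10 97 36]
  21. access 83: MISS, evict 58 (next use: never). Cache: [31 80 10 97 36 83]
  22. access 80: HIT. Next use of 80: step 25. Cache: [31 80 10 97 36 83]
  23. access 31: HIT. Next use of 31: never. Cache: [31 80 10 97 36 83]
  24. access 10: HIT. Next use of 10: never. Cache: [31 80 10 97 36 83]
  25. access 80: HIT. Next use of 80: never. Cache: [31 80 10 97 36 83]
Total: 16 hits, 9 misses, 3 evictions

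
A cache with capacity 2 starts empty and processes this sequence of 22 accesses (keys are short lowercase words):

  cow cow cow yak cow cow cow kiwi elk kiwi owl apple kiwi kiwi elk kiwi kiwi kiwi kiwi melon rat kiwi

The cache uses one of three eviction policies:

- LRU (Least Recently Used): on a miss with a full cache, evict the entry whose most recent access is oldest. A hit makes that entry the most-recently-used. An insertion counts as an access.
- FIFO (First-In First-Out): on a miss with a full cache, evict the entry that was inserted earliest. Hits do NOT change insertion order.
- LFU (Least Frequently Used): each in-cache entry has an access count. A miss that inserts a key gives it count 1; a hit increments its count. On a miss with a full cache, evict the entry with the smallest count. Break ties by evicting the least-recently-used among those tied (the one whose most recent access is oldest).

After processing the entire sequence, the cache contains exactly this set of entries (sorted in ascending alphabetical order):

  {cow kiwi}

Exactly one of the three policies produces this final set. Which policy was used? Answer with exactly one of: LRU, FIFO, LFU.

Simulating under each policy and comparing final sets:
  LRU: final set = {kiwi rat} -> differs
  FIFO: final set = {kiwi rat} -> differs
  LFU: final set = {cow kiwi} -> MATCHES target
Only LFU produces the target set.

Answer: LFU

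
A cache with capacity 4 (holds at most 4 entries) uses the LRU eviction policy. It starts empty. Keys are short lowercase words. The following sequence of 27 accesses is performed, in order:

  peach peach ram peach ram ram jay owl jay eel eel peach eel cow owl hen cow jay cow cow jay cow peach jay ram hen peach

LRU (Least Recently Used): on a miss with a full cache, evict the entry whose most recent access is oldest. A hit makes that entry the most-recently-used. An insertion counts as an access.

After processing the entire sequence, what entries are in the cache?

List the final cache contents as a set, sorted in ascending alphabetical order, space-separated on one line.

Answer: hen jay peach ram

Derivation:
LRU simulation (capacity=4):
  1. access peach: MISS. Cache (LRU->MRU): [peach]
  2. access peach: HIT. Cache (LRU->MRU): [peach]
  3. access ram: MISS. Cache (LRU->MRU): [peach ram]
  4. access peach: HIT. Cache (LRU->MRU): [ram peach]
  5. access ram: HIT. Cache (LRU->MRU): [peach ram]
  6. access ram: HIT. Cache (LRU->MRU): [peach ram]
  7. access jay: MISS. Cache (LRU->MRU): [peach ram jay]
  8. access owl: MISS. Cache (LRU->MRU): [peach ram jay owl]
  9. access jay: HIT. Cache (LRU->MRU): [peach ram owl jay]
  10. access eel: MISS, evict peach. Cache (LRU->MRU): [ram owl jay eel]
  11. access eel: HIT. Cache (LRU->MRU): [ram owl jay eel]
  12. access peach: MISS, evict ram. Cache (LRU->MRU): [owl jay eel peach]
  13. access eel: HIT. Cache (LRU->MRU): [owl jay peach eel]
  14. access cow: MISS, evict owl. Cache (LRU->MRU): [jay peach eel cow]
  15. access owl: MISS, evict jay. Cache (LRU->MRU): [peach eel cow owl]
  16. access hen: MISS, evict peach. Cache (LRU->MRU): [eel cow owl hen]
  17. access cow: HIT. Cache (LRU->MRU): [eel owl hen cow]
  18. access jay: MISS, evict eel. Cache (LRU->MRU): [owl hen cow jay]
  19. access cow: HIT. Cache (LRU->MRU): [owl hen jay cow]
  20. access cow: HIT. Cache (LRU->MRU): [owl hen jay cow]
  21. access jay: HIT. Cache (LRU->MRU): [owl hen cow jay]
  22. access cow: HIT. Cache (LRU->MRU): [owl hen jay cow]
  23. access peach: MISS, evict owl. Cache (LRU->MRU): [hen jay cow peach]
  24. access jay: HIT. Cache (LRU->MRU): [hen cow peach jay]
  25. access ram: MISS, evict hen. Cache (LRU->MRU): [cow peach jay ram]
  26. access hen: MISS, evict cow. Cache (LRU->MRU): [peach jay ram hen]
  27. access peach: HIT. Cache (LRU->MRU): [jay ram hen peach]
Total: 14 hits, 13 misses, 9 evictions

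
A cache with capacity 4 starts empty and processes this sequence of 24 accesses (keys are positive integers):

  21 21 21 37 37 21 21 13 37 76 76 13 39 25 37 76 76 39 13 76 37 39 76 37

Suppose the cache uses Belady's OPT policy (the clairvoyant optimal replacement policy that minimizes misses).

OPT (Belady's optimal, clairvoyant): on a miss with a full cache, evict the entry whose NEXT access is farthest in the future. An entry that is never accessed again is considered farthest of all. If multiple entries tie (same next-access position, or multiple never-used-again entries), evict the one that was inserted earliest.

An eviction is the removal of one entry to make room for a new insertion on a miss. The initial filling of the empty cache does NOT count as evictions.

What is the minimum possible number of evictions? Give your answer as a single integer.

OPT (Belady) simulation (capacity=4):
  1. access 21: MISS. Cache: [21]
  2. access 21: HIT. Next use of 21: step 3. Cache: [21]
  3. access 21: HIT. Next use of 21: step 6. Cache: [21]
  4. access 37: MISS. Cache: [21 37]
  5. access 37: HIT. Next use of 37: step 9. Cache: [21 37]
  6. access 21: HIT. Next use of 21: step 7. Cache: [21 37]
  7. access 21: HIT. Next use of 21: never. Cache: [21 37]
  8. access 13: MISS. Cache: [21 37 13]
  9. access 37: HIT. Next use of 37: step 15. Cache: [21 37 13]
  10. access 76: MISS. Cache: [21 37 13 76]
  11. access 76: HIT. Next use of 76: step 16. Cache: [21 37 13 76]
  12. access 13: HIT. Next use of 13: step 19. Cache: [21 37 13 76]
  13. access 39: MISS, evict 21 (next use: never). Cache: [37 13 76 39]
  14. access 25: MISS, evict 13 (next use: step 19). Cache: [37 76 39 25]
  15. access 37: HIT. Next use of 37: step 21. Cache: [37 76 39 25]
  16. access 76: HIT. Next use of 76: step 17. Cache: [37 76 39 25]
  17. access 76: HIT. Next use of 76: step 20. Cache: [37 76 39 25]
  18. access 39: HIT. Next use of 39: step 22. Cache: [37 76 39 25]
  19. access 13: MISS, evict 25 (next use: never). Cache: [37 76 39 13]
  20. access 76: HIT. Next use of 76: step 23. Cache: [37 76 39 13]
  21. access 37: HIT. Next use of 37: step 24. Cache: [37 76 39 13]
  22. access 39: HIT. Next use of 39: never. Cache: [37 76 39 13]
  23. access 76: HIT. Next use of 76: never. Cache: [37 76 39 13]
  24. access 37: HIT. Next use of 37: never. Cache: [37 76 39 13]
Total: 17 hits, 7 misses, 3 evictions

Answer: 3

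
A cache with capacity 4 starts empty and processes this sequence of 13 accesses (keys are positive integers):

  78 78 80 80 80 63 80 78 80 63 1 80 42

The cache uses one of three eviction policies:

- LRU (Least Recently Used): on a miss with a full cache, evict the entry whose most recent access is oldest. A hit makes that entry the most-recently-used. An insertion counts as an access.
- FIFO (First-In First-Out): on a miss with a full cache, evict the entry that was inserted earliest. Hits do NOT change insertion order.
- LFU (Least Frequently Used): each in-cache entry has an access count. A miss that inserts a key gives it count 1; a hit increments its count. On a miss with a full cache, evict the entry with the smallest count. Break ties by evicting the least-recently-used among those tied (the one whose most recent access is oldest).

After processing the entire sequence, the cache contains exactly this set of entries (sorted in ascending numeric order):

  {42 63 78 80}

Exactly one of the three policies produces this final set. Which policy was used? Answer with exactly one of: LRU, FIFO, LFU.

Simulating under each policy and comparing final sets:
  LRU: final set = {1 42 63 80} -> differs
  FIFO: final set = {1 42 63 80} -> differs
  LFU: final set = {42 63 78 80} -> MATCHES target
Only LFU produces the target set.

Answer: LFU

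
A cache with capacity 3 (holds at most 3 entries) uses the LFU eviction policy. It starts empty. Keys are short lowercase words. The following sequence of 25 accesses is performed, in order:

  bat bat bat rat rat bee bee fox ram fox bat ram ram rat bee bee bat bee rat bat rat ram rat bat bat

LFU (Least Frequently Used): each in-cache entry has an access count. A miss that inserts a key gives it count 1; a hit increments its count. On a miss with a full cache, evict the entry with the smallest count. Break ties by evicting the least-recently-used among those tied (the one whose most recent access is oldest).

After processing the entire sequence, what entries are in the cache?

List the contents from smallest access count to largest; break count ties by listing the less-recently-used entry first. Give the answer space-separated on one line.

Answer: rat bee bat

Derivation:
LFU simulation (capacity=3):
  1. access bat: MISS. Cache: [bat(c=1)]
  2. access bat: HIT, count now 2. Cache: [bat(c=2)]
  3. access bat: HIT, count now 3. Cache: [bat(c=3)]
  4. access rat: MISS. Cache: [rat(c=1) bat(c=3)]
  5. access rat: HIT, count now 2. Cache: [rat(c=2) bat(c=3)]
  6. access bee: MISS. Cache: [bee(c=1) rat(c=2) bat(c=3)]
  7. access bee: HIT, count now 2. Cache: [rat(c=2) bee(c=2) bat(c=3)]
  8. access fox: MISS, evict rat(c=2). Cache: [fox(c=1) bee(c=2) bat(c=3)]
  9. access ram: MISS, evict fox(c=1). Cache: [ram(c=1) bee(c=2) bat(c=3)]
  10. access fox: MISS, evict ram(c=1). Cache: [fox(c=1) bee(c=2) bat(c=3)]
  11. access bat: HIT, count now 4. Cache: [fox(c=1) bee(c=2) bat(c=4)]
  12. access ram: MISS, evict fox(c=1). Cache: [ram(c=1) bee(c=2) bat(c=4)]
  13. access ram: HIT, count now 2. Cache: [bee(c=2) ram(c=2) bat(c=4)]
  14. access rat: MISS, evict bee(c=2). Cache: [rat(c=1) ram(c=2) bat(c=4)]
  15. access bee: MISS, evict rat(c=1). Cache: [bee(c=1) ram(c=2) bat(c=4)]
  16. access bee: HIT, count now 2. Cache: [ram(c=2) bee(c=2) bat(c=4)]
  17. access bat: HIT, count now 5. Cache: [ram(c=2) bee(c=2) bat(c=5)]
  18. access bee: HIT, count now 3. Cache: [ram(c=2) bee(c=3) bat(c=5)]
  19. access rat: MISS, evict ram(c=2). Cache: [rat(c=1) bee(c=3) bat(c=5)]
  20. access bat: HIT, count now 6. Cache: [rat(c=1) bee(c=3) bat(c=6)]
  21. access rat: HIT, count now 2. Cache: [rat(c=2) bee(c=3) bat(c=6)]
  22. access ram: MISS, evict rat(c=2). Cache: [ram(c=1) bee(c=3) bat(c=6)]
  23. access rat: MISS, evict ram(c=1). Cache: [rat(c=1) bee(c=3) bat(c=6)]
  24. access bat: HIT, count now 7. Cache: [rat(c=1) bee(c=3) bat(c=7)]
  25. access bat: HIT, count now 8. Cache: [rat(c=1) bee(c=3) bat(c=8)]
Total: 13 hits, 12 misses, 9 evictions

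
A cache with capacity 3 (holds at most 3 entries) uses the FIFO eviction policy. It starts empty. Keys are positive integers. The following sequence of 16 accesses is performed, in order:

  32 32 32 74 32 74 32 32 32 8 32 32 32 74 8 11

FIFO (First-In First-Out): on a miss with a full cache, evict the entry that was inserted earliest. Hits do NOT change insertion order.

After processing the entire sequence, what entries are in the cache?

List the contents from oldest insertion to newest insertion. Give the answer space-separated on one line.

Answer: 74 8 11

Derivation:
FIFO simulation (capacity=3):
  1. access 32: MISS. Cache (old->new): [32]
  2. access 32: HIT. Cache (old->new): [32]
  3. access 32: HIT. Cache (old->new): [32]
  4. access 74: MISS. Cache (old->new): [32 74]
  5. access 32: HIT. Cache (old->new): [32 74]
  6. access 74: HIT. Cache (old->new): [32 74]
  7. access 32: HIT. Cache (old->new): [32 74]
  8. access 32: HIT. Cache (old->new): [32 74]
  9. access 32: HIT. Cache (old->new): [32 74]
  10. access 8: MISS. Cache (old->new): [32 74 8]
  11. access 32: HIT. Cache (old->new): [32 74 8]
  12. access 32: HIT. Cache (old->new): [32 74 8]
  13. access 32: HIT. Cache (old->new): [32 74 8]
  14. access 74: HIT. Cache (old->new): [32 74 8]
  15. access 8: HIT. Cache (old->new): [32 74 8]
  16. access 11: MISS, evict 32. Cache (old->new): [74 8 11]
Total: 12 hits, 4 misses, 1 evictions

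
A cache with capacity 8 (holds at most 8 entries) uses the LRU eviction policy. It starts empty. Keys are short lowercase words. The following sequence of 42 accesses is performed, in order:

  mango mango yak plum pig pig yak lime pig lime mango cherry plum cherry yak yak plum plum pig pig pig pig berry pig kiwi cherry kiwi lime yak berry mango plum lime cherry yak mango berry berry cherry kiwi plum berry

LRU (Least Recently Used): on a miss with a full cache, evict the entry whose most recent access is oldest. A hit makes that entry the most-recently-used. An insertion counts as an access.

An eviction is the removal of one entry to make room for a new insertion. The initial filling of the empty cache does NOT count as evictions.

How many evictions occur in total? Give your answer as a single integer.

Answer: 0

Derivation:
LRU simulation (capacity=8):
  1. access mango: MISS. Cache (LRU->MRU): [mango]
  2. access mango: HIT. Cache (LRU->MRU): [mango]
  3. access yak: MISS. Cache (LRU->MRU): [mango yak]
  4. access plum: MISS. Cache (LRU->MRU): [mango yak plum]
  5. access pig: MISS. Cache (LRU->MRU): [mango yak plum pig]
  6. access pig: HIT. Cache (LRU->MRU): [mango yak plum pig]
  7. access yak: HIT. Cache (LRU->MRU): [mango plum pig yak]
  8. access lime: MISS. Cache (LRU->MRU): [mango plum pig yak lime]
  9. access pig: HIT. Cache (LRU->MRU): [mango plum yak lime pig]
  10. access lime: HIT. Cache (LRU->MRU): [mango plum yak pig lime]
  11. access mango: HIT. Cache (LRU->MRU): [plum yak pig lime mango]
  12. access cherry: MISS. Cache (LRU->MRU): [plum yak pig lime mango cherry]
  13. access plum: HIT. Cache (LRU->MRU): [yak pig lime mango cherry plum]
  14. access cherry: HIT. Cache (LRU->MRU): [yak pig lime mango plum cherry]
  15. access yak: HIT. Cache (LRU->MRU): [pig lime mango plum cherry yak]
  16. access yak: HIT. Cache (LRU->MRU): [pig lime mango plum cherry yak]
  17. access plum: HIT. Cache (LRU->MRU): [pig lime mango cherry yak plum]
  18. access plum: HIT. Cache (LRU->MRU): [pig lime mango cherry yak plum]
  19. access pig: HIT. Cache (LRU->MRU): [lime mango cherry yak plum pig]
  20. access pig: HIT. Cache (LRU->MRU): [lime mango cherry yak plum pig]
  21. access pig: HIT. Cache (LRU->MRU): [lime mango cherry yak plum pig]
  22. access pig: HIT. Cache (LRU->MRU): [lime mango cherry yak plum pig]
  23. access berry: MISS. Cache (LRU->MRU): [lime mango cherry yak plum pig berry]
  24. access pig: HIT. Cache (LRU->MRU): [lime mango cherry yak plum berry pig]
  25. access kiwi: MISS. Cache (LRU->MRU): [lime mango cherry yak plum berry pig kiwi]
  26. access cherry: HIT. Cache (LRU->MRU): [lime mango yak plum berry pig kiwi cherry]
  27. access kiwi: HIT. Cache (LRU->MRU): [lime mango yak plum berry pig cherry kiwi]
  28. access lime: HIT. Cache (LRU->MRU): [mango yak plum berry pig cherry kiwi lime]
  29. access yak: HIT. Cache (LRU->MRU): [mango plum berry pig cherry kiwi lime yak]
  30. access berry: HIT. Cache (LRU->MRU): [mango plum pig cherry kiwi lime yak berry]
  31. access mango: HIT. Cache (LRU->MRU): [plum pig cherry kiwi lime yak berry mango]
  32. access plum: HIT. Cache (LRU->MRU): [pig cherry kiwi lime yak berry mango plum]
  33. access lime: HIT. Cache (LRU->MRU): [pig cherry kiwi yak berry mango plum lime]
  34. access cherry: HIT. Cache (LRU->MRU): [pig kiwi yak berry mango plum lime cherry]
  35. access yak: HIT. Cache (LRU->MRU): [pig kiwi berry mango plum lime cherry yak]
  36. access mango: HIT. Cache (LRU->MRU): [pig kiwi berry plum lime cherry yak mango]
  37. access berry: HIT. Cache (LRU->MRU): [pig kiwi plum lime cherry yak mango berry]
  38. access berry: HIT. Cache (LRU->MRU): [pig kiwi plum lime cherry yak mango berry]
  39. access cherry: HIT. Cache (LRU->MRU): [pig kiwi plum lime yak mango berry cherry]
  40. access kiwi: HIT. Cache (LRU->MRU): [pig plum lime yak mango berry cherry kiwi]
  41. access plum: HIT. Cache (LRU->MRU): [pig lime yak mango berry cherry kiwi plum]
  42. access berry: HIT. Cache (LRU->MRU): [pig lime yak mango cherry kiwi plum berry]
Total: 34 hits, 8 misses, 0 evictions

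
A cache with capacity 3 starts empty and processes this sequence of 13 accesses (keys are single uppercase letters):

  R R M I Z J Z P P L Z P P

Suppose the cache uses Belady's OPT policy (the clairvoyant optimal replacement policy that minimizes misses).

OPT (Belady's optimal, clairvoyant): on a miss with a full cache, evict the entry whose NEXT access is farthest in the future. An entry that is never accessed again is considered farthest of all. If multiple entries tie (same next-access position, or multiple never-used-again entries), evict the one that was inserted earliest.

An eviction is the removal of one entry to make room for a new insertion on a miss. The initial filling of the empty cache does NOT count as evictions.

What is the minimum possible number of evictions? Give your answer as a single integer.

OPT (Belady) simulation (capacity=3):
  1. access R: MISS. Cache: [R]
  2. access R: HIT. Next use of R: never. Cache: [R]
  3. access M: MISS. Cache: [R M]
  4. access I: MISS. Cache: [R M I]
  5. access Z: MISS, evict R (next use: never). Cache: [M I Z]
  6. access J: MISS, evict M (next use: never). Cache: [I Z J]
  7. access Z: HIT. Next use of Z: step 11. Cache: [I Z J]
  8. access P: MISS, evict I (next use: never). Cache: [Z J P]
  9. access P: HIT. Next use of P: step 12. Cache: [Z J P]
  10. access L: MISS, evict J (next use: never). Cache: [Z P L]
  11. access Z: HIT. Next use of Z: never. Cache: [Z P L]
  12. access P: HIT. Next use of P: step 13. Cache: [Z P L]
  13. access P: HIT. Next use of P: never. Cache: [Z P L]
Total: 6 hits, 7 misses, 4 evictions

Answer: 4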